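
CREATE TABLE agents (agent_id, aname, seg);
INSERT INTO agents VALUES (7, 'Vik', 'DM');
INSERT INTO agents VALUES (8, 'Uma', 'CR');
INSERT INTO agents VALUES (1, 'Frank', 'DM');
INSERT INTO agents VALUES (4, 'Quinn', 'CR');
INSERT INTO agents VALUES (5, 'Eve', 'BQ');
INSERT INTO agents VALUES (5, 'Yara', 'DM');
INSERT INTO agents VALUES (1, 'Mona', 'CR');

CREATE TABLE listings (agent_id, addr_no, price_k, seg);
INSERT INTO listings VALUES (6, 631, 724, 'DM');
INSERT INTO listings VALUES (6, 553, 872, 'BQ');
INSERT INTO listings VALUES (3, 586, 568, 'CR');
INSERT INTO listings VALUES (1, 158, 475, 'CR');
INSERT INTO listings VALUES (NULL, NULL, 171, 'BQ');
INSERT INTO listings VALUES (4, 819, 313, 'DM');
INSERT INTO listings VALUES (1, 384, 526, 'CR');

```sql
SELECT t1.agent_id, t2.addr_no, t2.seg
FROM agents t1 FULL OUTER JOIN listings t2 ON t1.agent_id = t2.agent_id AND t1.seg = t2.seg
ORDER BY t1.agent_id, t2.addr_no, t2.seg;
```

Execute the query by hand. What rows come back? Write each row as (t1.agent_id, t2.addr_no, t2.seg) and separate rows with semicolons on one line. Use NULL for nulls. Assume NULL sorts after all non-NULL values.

(1, 158, CR); (1, 384, CR); (1, NULL, NULL); (4, NULL, NULL); (5, NULL, NULL); (5, NULL, NULL); (7, NULL, NULL); (8, NULL, NULL); (NULL, 553, BQ); (NULL, 586, CR); (NULL, 631, DM); (NULL, 819, DM); (NULL, NULL, BQ)

FULL OUTER JOIN keeps every row from both sides; unmatched rows get NULL for the other side's columns.
Matching on t1.agent_id = t2.agent_id AND t1.seg = t2.seg. A NULL in a compared column never satisfies the condition.
- t1 row (agent_id=7, seg=DM): no match → kept, t2 columns NULL.
- t1 row (agent_id=8, seg=CR): no match → kept, t2 columns NULL.
- t1 row (agent_id=1, seg=DM): no match → kept, t2 columns NULL.
- t1 row (agent_id=4, seg=CR): no match → kept, t2 columns NULL.
- t1 row (agent_id=5, seg=BQ): no match → kept, t2 columns NULL.
- t1 row (agent_id=5, seg=DM): no match → kept, t2 columns NULL.
- t1 row (agent_id=1, seg=CR): matches 2 t2 row(s) → 2 output row(s).
- 5 t2 row(s) had no t1 match → kept, t1 columns NULL.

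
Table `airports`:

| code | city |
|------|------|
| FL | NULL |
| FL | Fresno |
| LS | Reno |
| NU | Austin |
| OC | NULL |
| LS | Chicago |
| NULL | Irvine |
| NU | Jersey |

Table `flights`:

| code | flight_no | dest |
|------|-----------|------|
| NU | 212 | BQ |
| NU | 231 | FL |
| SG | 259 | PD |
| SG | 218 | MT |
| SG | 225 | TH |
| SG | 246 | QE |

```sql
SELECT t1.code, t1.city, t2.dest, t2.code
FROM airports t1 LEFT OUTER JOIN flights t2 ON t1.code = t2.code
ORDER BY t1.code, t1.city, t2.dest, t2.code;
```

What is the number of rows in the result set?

LEFT JOIN keeps every row from `airports`; unmatched rows get NULL for `flights`'s columns.
Matching on t1.code = t2.code. A NULL in a compared column never satisfies the condition.
- code=FL: no t2 row matches, row kept with t2 columns NULL.
- code=FL: no t2 row matches, row kept with t2 columns NULL.
- code=LS: no t2 row matches, row kept with t2 columns NULL.
- code=NU: 2 matching t2 row(s), so 2 row(s) emitted.
- code=OC: no t2 row matches, row kept with t2 columns NULL.
- code=LS: no t2 row matches, row kept with t2 columns NULL.
- code=NULL: no t2 row matches, row kept with t2 columns NULL.
- code=NU: 2 matching t2 row(s), so 2 row(s) emitted.
Total: 4 matched + 6 padded = 10 rows.

10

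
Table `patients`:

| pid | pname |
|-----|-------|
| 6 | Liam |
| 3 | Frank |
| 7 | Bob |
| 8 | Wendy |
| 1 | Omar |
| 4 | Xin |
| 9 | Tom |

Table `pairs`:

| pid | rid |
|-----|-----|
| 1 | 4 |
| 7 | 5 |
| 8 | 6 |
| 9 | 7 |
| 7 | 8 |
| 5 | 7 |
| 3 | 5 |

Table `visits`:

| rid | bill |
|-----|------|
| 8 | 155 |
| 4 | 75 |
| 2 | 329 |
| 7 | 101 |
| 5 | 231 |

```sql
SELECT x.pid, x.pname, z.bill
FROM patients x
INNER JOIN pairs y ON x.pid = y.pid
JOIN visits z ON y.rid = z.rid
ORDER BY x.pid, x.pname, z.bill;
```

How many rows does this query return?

5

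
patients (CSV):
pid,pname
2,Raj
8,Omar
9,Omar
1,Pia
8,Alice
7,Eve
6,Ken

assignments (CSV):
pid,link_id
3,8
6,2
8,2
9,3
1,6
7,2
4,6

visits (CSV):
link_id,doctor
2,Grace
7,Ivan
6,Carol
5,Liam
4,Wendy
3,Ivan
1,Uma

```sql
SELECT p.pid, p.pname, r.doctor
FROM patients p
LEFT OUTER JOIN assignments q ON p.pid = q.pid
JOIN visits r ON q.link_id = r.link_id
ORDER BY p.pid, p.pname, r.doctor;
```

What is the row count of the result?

6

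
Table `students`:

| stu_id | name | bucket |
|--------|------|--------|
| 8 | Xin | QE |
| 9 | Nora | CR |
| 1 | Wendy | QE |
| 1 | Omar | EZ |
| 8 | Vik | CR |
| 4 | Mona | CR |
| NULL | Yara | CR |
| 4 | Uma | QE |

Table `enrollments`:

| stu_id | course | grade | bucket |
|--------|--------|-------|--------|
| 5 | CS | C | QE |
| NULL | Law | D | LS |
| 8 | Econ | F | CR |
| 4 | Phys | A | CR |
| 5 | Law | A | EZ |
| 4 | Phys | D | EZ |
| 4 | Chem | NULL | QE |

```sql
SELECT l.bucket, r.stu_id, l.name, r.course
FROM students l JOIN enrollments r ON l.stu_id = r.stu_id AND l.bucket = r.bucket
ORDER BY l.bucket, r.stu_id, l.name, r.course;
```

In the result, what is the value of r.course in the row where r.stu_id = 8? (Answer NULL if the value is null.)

Econ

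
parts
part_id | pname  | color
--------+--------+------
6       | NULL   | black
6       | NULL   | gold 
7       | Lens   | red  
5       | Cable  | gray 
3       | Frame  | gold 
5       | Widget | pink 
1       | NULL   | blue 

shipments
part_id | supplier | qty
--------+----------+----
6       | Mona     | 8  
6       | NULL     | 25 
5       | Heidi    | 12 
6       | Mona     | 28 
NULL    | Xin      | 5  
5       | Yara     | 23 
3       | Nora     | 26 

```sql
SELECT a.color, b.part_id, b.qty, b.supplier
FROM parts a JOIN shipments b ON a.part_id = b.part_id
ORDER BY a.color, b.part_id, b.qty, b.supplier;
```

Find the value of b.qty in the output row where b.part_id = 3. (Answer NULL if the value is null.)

26

INNER JOIN keeps only pairs where the ON condition holds.
Matching on a.part_id = b.part_id. A NULL in a compared column never satisfies the condition.
- a[0] part_id=6 → 3 match(es) in b → 3 row(s).
- a[1] part_id=6 → 3 match(es) in b → 3 row(s).
- a[2] part_id=7 → no match; dropped.
- a[3] part_id=5 → 2 match(es) in b → 2 row(s).
- a[4] part_id=3 → 1 match(es) in b → 1 row(s).
- a[5] part_id=5 → 2 match(es) in b → 2 row(s).
- a[6] part_id=1 → no match; dropped.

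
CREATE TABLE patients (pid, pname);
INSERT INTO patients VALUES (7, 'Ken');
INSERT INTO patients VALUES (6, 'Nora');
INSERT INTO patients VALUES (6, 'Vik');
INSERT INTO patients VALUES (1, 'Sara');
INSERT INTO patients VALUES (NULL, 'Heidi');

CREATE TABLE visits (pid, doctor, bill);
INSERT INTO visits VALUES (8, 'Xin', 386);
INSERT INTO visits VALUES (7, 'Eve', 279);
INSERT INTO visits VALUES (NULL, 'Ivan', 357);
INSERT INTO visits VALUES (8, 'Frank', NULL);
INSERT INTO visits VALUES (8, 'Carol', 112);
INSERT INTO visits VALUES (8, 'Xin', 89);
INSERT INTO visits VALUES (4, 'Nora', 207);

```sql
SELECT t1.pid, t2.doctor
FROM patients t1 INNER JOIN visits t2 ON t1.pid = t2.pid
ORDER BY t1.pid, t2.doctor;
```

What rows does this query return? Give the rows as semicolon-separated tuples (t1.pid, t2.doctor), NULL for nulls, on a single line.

INNER JOIN keeps only pairs where the ON condition holds.
Matching on t1.pid = t2.pid. A NULL in a compared column never satisfies the condition.
- t1 (pid=7) pairs with 1 row(s) of t2.
- t1 (pid=6) has no partner → excluded.
- t1 (pid=6) has no partner → excluded.
- t1 (pid=1) has no partner → excluded.
- t1 (pid=NULL) has no partner → excluded.
After projecting and ordering:
t1.pid | t2.doctor
7 | Eve

(7, Eve)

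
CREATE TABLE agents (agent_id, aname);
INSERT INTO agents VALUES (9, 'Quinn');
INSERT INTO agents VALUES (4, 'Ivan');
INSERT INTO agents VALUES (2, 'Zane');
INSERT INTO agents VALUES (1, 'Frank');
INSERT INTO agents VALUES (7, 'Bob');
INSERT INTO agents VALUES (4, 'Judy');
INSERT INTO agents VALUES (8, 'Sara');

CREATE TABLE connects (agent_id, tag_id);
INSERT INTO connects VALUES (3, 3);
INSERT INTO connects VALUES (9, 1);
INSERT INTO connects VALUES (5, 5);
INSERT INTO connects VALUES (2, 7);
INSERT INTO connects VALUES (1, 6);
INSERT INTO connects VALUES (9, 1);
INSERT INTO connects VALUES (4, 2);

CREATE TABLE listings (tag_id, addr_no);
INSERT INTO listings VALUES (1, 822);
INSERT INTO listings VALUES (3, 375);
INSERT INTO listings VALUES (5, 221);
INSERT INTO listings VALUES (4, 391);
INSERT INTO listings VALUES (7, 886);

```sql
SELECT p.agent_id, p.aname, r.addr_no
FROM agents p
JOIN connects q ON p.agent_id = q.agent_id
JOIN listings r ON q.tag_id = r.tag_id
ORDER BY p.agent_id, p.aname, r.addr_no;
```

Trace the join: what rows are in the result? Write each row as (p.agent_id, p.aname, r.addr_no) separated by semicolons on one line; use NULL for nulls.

Step 1 — p INNER JOIN q on agent_id → 6 row(s).
Then INNER JOIN `listings r` on tag_id: keep only rows whose q.tag_id appears in r.

(2, Zane, 886); (9, Quinn, 822); (9, Quinn, 822)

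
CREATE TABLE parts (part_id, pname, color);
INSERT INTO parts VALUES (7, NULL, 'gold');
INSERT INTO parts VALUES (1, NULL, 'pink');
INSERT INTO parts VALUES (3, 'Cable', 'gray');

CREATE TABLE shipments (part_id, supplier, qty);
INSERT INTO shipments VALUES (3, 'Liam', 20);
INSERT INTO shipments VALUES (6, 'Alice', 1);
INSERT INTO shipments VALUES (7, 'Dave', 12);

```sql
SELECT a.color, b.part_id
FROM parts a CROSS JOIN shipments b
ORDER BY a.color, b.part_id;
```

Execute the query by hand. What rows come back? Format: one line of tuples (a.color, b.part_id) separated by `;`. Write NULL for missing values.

(gold, 3); (gold, 6); (gold, 7); (gray, 3); (gray, 6); (gray, 7); (pink, 3); (pink, 6); (pink, 7)

CROSS JOIN pairs every row of `parts` with every row of `shipments`: 3 × 3 = 9 rows.
After projecting and ordering:
a.color | b.part_id
gold | 3
gold | 6
gold | 7
gray | 3
gray | 6
gray | 7
pink | 3
pink | 6
pink | 7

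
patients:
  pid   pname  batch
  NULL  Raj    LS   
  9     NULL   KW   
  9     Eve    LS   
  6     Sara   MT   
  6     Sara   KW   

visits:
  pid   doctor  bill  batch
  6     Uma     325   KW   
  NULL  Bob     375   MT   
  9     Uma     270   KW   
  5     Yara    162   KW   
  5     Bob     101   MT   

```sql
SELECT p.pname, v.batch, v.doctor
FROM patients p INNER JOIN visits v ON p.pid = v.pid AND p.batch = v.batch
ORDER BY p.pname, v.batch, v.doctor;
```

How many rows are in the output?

2

INNER JOIN keeps only pairs where the ON condition holds.
Matching on p.pid = v.pid AND p.batch = v.batch. A NULL in a compared column never satisfies the condition.
Matched pairs: 2.
Total: 2 rows.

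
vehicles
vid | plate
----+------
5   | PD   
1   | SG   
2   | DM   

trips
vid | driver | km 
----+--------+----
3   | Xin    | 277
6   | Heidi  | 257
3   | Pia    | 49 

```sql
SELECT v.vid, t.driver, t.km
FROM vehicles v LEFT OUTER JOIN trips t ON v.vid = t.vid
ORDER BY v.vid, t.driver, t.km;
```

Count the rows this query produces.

LEFT JOIN keeps every row from `vehicles`; unmatched rows get NULL for `trips`'s columns.
Matching on v.vid = t.vid.
Matched pairs: 0; unmatched v rows kept: 3.
Total: 0 matched + 3 padded = 3 rows.

3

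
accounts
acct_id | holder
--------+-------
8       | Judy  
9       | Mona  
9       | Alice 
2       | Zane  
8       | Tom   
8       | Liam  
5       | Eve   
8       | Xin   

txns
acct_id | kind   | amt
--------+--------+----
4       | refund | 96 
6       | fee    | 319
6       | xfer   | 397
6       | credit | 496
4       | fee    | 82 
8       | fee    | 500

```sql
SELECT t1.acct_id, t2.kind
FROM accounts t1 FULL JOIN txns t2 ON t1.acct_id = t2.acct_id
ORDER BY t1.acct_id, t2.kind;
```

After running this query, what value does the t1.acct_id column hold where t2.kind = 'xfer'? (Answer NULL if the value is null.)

FULL OUTER JOIN keeps every row from both sides; unmatched rows get NULL for the other side's columns.
Matching on t1.acct_id = t2.acct_id.
- t1 row (acct_id=8): matches 1 t2 row(s) → 1 output row(s).
- t1 row (acct_id=9): no match → kept, t2 columns NULL.
- t1 row (acct_id=9): no match → kept, t2 columns NULL.
- t1 row (acct_id=2): no match → kept, t2 columns NULL.
- t1 row (acct_id=8): matches 1 t2 row(s) → 1 output row(s).
- t1 row (acct_id=8): matches 1 t2 row(s) → 1 output row(s).
- t1 row (acct_id=5): no match → kept, t2 columns NULL.
- t1 row (acct_id=8): matches 1 t2 row(s) → 1 output row(s).
- 5 t2 row(s) had no t1 match → kept, t1 columns NULL.

NULL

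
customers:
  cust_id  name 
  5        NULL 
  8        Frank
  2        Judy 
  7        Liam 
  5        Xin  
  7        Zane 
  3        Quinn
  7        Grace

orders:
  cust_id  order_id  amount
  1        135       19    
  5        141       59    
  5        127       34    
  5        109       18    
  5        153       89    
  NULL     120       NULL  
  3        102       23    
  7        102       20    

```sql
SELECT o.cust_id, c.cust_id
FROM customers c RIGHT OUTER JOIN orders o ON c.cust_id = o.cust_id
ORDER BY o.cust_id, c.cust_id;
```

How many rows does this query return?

14

RIGHT JOIN keeps every row from `orders`; unmatched rows get NULL for `customers`'s columns.
Matching on c.cust_id = o.cust_id. A NULL in a compared column never satisfies the condition.
Matched pairs: 12; unmatched o rows kept: 2.
Total: 12 matched + 2 padded = 14 rows.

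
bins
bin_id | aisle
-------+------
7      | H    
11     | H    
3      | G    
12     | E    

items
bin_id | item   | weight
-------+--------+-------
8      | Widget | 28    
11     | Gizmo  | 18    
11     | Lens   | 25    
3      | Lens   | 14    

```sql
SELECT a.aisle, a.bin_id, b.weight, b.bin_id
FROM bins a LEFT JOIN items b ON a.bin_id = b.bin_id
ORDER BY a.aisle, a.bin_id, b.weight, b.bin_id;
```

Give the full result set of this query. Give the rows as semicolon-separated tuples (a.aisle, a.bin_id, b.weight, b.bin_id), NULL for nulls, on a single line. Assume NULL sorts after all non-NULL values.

LEFT JOIN keeps every row from `bins`; unmatched rows get NULL for `items`'s columns.
Matching on a.bin_id = b.bin_id.
- a[0] bin_id=7 → no match; kept with NULLs on the b side.
- a[1] bin_id=11 → 2 match(es) in b → 2 row(s).
- a[2] bin_id=3 → 1 match(es) in b → 1 row(s).
- a[3] bin_id=12 → no match; kept with NULLs on the b side.
After projecting and ordering:
a.aisle | a.bin_id | b.weight | b.bin_id
E | 12 | NULL | NULL
G | 3 | 14 | 3
H | 7 | NULL | NULL
H | 11 | 18 | 11
H | 11 | 25 | 11

(E, 12, NULL, NULL); (G, 3, 14, 3); (H, 7, NULL, NULL); (H, 11, 18, 11); (H, 11, 25, 11)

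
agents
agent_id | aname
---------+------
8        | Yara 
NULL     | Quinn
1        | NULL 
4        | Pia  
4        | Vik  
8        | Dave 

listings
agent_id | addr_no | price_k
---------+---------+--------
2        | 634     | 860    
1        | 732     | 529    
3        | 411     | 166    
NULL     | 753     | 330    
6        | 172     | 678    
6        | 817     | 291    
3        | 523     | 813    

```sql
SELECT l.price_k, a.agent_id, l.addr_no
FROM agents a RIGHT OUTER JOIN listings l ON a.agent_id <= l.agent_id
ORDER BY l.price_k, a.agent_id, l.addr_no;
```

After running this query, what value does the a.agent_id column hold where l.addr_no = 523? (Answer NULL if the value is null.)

1

RIGHT JOIN keeps every row from `listings`; unmatched rows get NULL for `agents`'s columns.
Matching on a.agent_id <= l.agent_id. A NULL in a compared column never satisfies the condition.
Matched pairs: 10; unmatched l rows kept: 1.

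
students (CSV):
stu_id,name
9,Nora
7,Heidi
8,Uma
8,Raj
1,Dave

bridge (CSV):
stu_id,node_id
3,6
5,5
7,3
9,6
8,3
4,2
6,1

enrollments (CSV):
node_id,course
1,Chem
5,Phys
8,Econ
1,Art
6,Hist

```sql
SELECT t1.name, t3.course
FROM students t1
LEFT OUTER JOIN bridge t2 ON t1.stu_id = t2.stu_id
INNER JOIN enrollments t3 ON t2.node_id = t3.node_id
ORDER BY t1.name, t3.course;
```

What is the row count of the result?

Evaluate left to right. First `students t1 LEFT JOIN bridge t2` on stu_id: 5 row(s).
Then INNER JOIN `enrollments t3` on node_id: keep only rows whose t2.node_id appears in t3.
Result: 1 row(s).

1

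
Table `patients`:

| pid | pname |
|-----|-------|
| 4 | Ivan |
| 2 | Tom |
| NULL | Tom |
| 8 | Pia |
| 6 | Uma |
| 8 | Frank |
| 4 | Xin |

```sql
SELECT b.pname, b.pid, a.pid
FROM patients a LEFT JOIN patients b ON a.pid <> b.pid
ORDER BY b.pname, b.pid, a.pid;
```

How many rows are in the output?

27

LEFT JOIN keeps every row from `patients a`; unmatched rows get NULL for `patients b`'s columns.
Matching on a.pid <> b.pid. A NULL in a compared column never satisfies the condition.
Matched pairs: 26; unmatched a rows kept: 1.
Total: 26 matched + 1 padded = 27 rows.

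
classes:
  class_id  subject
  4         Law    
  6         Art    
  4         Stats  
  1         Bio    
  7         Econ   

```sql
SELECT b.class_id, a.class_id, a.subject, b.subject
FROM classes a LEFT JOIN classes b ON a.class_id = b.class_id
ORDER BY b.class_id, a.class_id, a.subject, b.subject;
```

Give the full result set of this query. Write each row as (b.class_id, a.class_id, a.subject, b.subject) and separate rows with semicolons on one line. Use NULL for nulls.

LEFT JOIN keeps every row from `classes a`; unmatched rows get NULL for `classes b`'s columns.
Matching on a.class_id = b.class_id.
- a row (class_id=4): matches 2 b row(s) → 2 output row(s).
- a row (class_id=6): matches 1 b row(s) → 1 output row(s).
- a row (class_id=4): matches 2 b row(s) → 2 output row(s).
- a row (class_id=1): matches 1 b row(s) → 1 output row(s).
- a row (class_id=7): matches 1 b row(s) → 1 output row(s).
After projecting and ordering:
b.class_id | a.class_id | a.subject | b.subject
1 | 1 | Bio | Bio
4 | 4 | Law | Law
4 | 4 | Law | Stats
4 | 4 | Stats | Law
4 | 4 | Stats | Stats
6 | 6 | Art | Art
7 | 7 | Econ | Econ

(1, 1, Bio, Bio); (4, 4, Law, Law); (4, 4, Law, Stats); (4, 4, Stats, Law); (4, 4, Stats, Stats); (6, 6, Art, Art); (7, 7, Econ, Econ)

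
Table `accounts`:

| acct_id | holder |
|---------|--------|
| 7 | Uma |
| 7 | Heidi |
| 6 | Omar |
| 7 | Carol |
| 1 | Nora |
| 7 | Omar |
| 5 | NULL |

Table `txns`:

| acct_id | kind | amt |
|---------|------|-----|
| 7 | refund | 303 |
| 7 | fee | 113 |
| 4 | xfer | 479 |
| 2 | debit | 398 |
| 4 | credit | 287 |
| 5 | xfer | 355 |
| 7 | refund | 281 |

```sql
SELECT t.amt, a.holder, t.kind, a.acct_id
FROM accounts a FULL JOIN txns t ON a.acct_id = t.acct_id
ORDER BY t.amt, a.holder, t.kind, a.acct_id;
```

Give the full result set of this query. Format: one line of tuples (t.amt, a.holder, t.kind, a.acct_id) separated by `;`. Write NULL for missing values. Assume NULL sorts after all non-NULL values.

(113, Carol, fee, 7); (113, Heidi, fee, 7); (113, Omar, fee, 7); (113, Uma, fee, 7); (281, Carol, refund, 7); (281, Heidi, refund, 7); (281, Omar, refund, 7); (281, Uma, refund, 7); (287, NULL, credit, NULL); (303, Carol, refund, 7); (303, Heidi, refund, 7); (303, Omar, refund, 7); (303, Uma, refund, 7); (355, NULL, xfer, 5); (398, NULL, debit, NULL); (479, NULL, xfer, NULL); (NULL, Nora, NULL, 1); (NULL, Omar, NULL, 6)

FULL OUTER JOIN keeps every row from both sides; unmatched rows get NULL for the other side's columns.
Matching on a.acct_id = t.acct_id.
- acct_id=7: 3 matching t row(s), so 3 row(s) emitted.
- acct_id=7: 3 matching t row(s), so 3 row(s) emitted.
- acct_id=6: no t row matches, row kept with t columns NULL.
- acct_id=7: 3 matching t row(s), so 3 row(s) emitted.
- acct_id=1: no t row matches, row kept with t columns NULL.
- acct_id=7: 3 matching t row(s), so 3 row(s) emitted.
- acct_id=5: 1 matching t row(s), so 1 row(s) emitted.
- 3 row(s) from t found no a partner → padded with NULL.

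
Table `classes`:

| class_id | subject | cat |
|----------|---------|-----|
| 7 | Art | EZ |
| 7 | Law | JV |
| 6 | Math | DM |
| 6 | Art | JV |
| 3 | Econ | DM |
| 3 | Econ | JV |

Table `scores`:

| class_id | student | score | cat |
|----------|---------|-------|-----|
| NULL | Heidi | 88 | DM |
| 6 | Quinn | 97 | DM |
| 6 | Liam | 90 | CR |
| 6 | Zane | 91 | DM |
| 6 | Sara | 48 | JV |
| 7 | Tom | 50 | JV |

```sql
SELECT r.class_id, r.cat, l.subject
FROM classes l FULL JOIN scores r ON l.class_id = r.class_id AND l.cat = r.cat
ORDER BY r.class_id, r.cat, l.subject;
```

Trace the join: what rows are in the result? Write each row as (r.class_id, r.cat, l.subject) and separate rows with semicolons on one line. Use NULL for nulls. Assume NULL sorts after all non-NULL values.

(6, CR, NULL); (6, DM, Math); (6, DM, Math); (6, JV, Art); (7, JV, Law); (NULL, DM, NULL); (NULL, NULL, Art); (NULL, NULL, Econ); (NULL, NULL, Econ)

FULL OUTER JOIN keeps every row from both sides; unmatched rows get NULL for the other side's columns.
Matching on l.class_id = r.class_id AND l.cat = r.cat. A NULL in a compared column never satisfies the condition.
- class_id=7, cat=EZ: no r row matches, row kept with r columns NULL.
- class_id=7, cat=JV: 1 matching r row(s), so 1 row(s) emitted.
- class_id=6, cat=DM: 2 matching r row(s), so 2 row(s) emitted.
- class_id=6, cat=JV: 1 matching r row(s), so 1 row(s) emitted.
- class_id=3, cat=DM: no r row matches, row kept with r columns NULL.
- class_id=3, cat=JV: no r row matches, row kept with r columns NULL.
- 2 r row(s) had no l match → kept, l columns NULL.
After projecting and ordering:
r.class_id | r.cat | l.subject
6 | CR | NULL
6 | DM | Math
6 | DM | Math
6 | JV | Art
7 | JV | Law
NULL | DM | NULL
NULL | NULL | Art
NULL | NULL | Econ
NULL | NULL | Econ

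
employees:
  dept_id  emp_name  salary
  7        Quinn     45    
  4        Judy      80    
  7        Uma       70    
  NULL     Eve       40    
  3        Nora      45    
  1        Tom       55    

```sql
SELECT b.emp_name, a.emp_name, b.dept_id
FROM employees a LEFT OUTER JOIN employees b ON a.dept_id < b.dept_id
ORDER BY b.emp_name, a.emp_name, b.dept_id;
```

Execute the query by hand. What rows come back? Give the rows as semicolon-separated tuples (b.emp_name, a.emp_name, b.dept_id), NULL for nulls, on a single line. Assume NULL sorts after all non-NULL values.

(Judy, Nora, 4); (Judy, Tom, 4); (Nora, Tom, 3); (Quinn, Judy, 7); (Quinn, Nora, 7); (Quinn, Tom, 7); (Uma, Judy, 7); (Uma, Nora, 7); (Uma, Tom, 7); (NULL, Eve, NULL); (NULL, Quinn, NULL); (NULL, Uma, NULL)

LEFT JOIN keeps every row from `employees a`; unmatched rows get NULL for `employees b`'s columns.
Matching on a.dept_id < b.dept_id. A NULL in a compared column never satisfies the condition.
- a[0] dept_id=7 → no match; kept with NULLs on the b side.
- a[1] dept_id=4 → 2 match(es) in b → 2 row(s).
- a[2] dept_id=7 → no match; kept with NULLs on the b side.
- a[3] dept_id=NULL → no match; kept with NULLs on the b side.
- a[4] dept_id=3 → 3 match(es) in b → 3 row(s).
- a[5] dept_id=1 → 4 match(es) in b → 4 row(s).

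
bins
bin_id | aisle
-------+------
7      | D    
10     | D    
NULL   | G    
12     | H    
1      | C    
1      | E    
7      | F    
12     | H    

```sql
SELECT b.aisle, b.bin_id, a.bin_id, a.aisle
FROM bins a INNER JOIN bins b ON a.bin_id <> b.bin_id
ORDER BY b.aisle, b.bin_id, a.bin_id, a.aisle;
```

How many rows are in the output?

36

INNER JOIN keeps only pairs where the ON condition holds.
Matching on a.bin_id <> b.bin_id. A NULL in a compared column never satisfies the condition.
- a row (bin_id=7): matches 5 b row(s) → 5 output row(s).
- a row (bin_id=10): matches 6 b row(s) → 6 output row(s).
- a row (bin_id=NULL): no match → dropped.
- a row (bin_id=12): matches 5 b row(s) → 5 output row(s).
- a row (bin_id=1): matches 5 b row(s) → 5 output row(s).
- a row (bin_id=1): matches 5 b row(s) → 5 output row(s).
- a row (bin_id=7): matches 5 b row(s) → 5 output row(s).
- a row (bin_id=12): matches 5 b row(s) → 5 output row(s).
Total: 36 rows.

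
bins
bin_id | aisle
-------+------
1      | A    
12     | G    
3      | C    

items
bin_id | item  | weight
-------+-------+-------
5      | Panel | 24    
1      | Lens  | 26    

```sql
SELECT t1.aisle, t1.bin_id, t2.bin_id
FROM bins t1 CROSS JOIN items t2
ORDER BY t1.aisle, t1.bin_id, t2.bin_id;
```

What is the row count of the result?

CROSS JOIN pairs every row of `bins` with every row of `items`: 3 × 2 = 6 rows.

6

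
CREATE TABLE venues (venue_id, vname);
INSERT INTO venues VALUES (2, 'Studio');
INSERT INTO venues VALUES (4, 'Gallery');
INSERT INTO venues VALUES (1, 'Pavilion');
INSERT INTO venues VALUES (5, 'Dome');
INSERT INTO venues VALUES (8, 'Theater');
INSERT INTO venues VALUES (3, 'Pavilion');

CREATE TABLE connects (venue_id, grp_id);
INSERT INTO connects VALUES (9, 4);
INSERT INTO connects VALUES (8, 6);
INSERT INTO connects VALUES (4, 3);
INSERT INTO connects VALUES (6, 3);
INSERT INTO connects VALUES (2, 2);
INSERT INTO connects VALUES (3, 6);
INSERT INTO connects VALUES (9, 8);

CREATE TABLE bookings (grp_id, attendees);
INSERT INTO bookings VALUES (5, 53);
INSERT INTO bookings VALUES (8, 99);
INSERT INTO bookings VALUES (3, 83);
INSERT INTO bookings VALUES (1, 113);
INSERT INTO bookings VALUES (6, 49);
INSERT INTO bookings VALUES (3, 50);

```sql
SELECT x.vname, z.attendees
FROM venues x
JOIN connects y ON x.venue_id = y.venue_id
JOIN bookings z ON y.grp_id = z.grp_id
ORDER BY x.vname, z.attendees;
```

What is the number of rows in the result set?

Step 1 — x INNER JOIN y on venue_id → 4 row(s).
Then INNER JOIN `bookings z` on grp_id: keep only rows whose y.grp_id appears in z.
Result: 4 row(s).

4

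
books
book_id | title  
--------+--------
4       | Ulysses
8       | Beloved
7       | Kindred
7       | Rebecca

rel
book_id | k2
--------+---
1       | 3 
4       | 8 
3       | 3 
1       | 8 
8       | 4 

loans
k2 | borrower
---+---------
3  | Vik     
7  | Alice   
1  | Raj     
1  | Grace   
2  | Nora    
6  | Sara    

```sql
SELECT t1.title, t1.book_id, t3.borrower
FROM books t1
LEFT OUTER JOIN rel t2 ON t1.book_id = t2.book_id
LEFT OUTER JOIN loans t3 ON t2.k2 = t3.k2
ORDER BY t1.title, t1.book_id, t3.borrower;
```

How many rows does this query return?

Joins associate left-to-right: books LEFT JOIN rel on book_id gives 4 intermediate row(s).
Then LEFT JOIN `loans t3` on k2: each of those 4 rows is kept; rows whose t2.k2 has no match in t3 get NULL for t3's columns.
Result: 4 row(s).

4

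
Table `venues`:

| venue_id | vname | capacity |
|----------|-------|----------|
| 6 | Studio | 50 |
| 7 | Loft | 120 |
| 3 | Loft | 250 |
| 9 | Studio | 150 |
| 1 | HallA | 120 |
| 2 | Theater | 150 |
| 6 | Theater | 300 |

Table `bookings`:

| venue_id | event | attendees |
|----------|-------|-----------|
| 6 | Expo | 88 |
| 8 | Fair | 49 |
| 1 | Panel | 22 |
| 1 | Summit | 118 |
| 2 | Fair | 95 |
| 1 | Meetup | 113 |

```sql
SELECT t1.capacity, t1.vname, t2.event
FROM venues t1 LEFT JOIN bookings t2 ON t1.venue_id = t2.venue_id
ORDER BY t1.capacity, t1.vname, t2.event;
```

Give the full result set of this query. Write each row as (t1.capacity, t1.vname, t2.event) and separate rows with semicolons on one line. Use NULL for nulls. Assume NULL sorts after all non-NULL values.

LEFT JOIN keeps every row from `venues`; unmatched rows get NULL for `bookings`'s columns.
Matching on t1.venue_id = t2.venue_id.
Matched pairs: 6; unmatched t1 rows kept: 3.

(50, Studio, Expo); (120, HallA, Meetup); (120, HallA, Panel); (120, HallA, Summit); (120, Loft, NULL); (150, Studio, NULL); (150, Theater, Fair); (250, Loft, NULL); (300, Theater, Expo)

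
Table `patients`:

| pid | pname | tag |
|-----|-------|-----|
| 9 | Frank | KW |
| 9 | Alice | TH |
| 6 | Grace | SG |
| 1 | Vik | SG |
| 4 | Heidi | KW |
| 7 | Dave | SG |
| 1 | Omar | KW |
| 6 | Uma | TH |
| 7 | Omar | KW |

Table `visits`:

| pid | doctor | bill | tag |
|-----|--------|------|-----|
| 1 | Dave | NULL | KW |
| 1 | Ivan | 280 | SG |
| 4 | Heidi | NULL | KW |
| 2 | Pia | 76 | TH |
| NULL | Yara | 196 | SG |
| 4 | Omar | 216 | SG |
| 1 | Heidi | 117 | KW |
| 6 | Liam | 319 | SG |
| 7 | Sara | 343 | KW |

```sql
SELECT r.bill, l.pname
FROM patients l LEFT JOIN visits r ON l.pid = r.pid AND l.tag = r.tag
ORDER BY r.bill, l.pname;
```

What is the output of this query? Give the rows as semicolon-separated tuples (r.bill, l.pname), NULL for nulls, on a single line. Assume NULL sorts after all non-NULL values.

LEFT JOIN keeps every row from `patients`; unmatched rows get NULL for `visits`'s columns.
Matching on l.pid = r.pid AND l.tag = r.tag. A NULL in a compared column never satisfies the condition.
- l row (pid=9, tag=KW): no match → kept, r columns NULL.
- l row (pid=9, tag=TH): no match → kept, r columns NULL.
- l row (pid=6, tag=SG): matches 1 r row(s) → 1 output row(s).
- l row (pid=1, tag=SG): matches 1 r row(s) → 1 output row(s).
- l row (pid=4, tag=KW): matches 1 r row(s) → 1 output row(s).
- l row (pid=7, tag=SG): no match → kept, r columns NULL.
- l row (pid=1, tag=KW): matches 2 r row(s) → 2 output row(s).
- l row (pid=6, tag=TH): no match → kept, r columns NULL.
- l row (pid=7, tag=KW): matches 1 r row(s) → 1 output row(s).
After projecting and ordering:
r.bill | l.pname
117 | Omar
280 | Vik
319 | Grace
343 | Omar
NULL | Alice
NULL | Dave
NULL | Frank
NULL | Heidi
NULL | Omar
NULL | Uma

(117, Omar); (280, Vik); (319, Grace); (343, Omar); (NULL, Alice); (NULL, Dave); (NULL, Frank); (NULL, Heidi); (NULL, Omar); (NULL, Uma)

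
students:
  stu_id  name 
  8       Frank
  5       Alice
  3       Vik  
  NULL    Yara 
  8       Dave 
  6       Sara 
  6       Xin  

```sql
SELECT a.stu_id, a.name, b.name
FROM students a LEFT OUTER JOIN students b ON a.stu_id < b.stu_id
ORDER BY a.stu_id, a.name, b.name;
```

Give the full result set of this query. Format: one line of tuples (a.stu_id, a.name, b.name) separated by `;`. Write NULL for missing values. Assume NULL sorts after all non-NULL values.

LEFT JOIN keeps every row from `students a`; unmatched rows get NULL for `students b`'s columns.
Matching on a.stu_id < b.stu_id. A NULL in a compared column never satisfies the condition.
Matched pairs: 13; unmatched a rows kept: 3.

(3, Vik, Alice); (3, Vik, Dave); (3, Vik, Frank); (3, Vik, Sara); (3, Vik, Xin); (5, Alice, Dave); (5, Alice, Frank); (5, Alice, Sara); (5, Alice, Xin); (6, Sara, Dave); (6, Sara, Frank); (6, Xin, Dave); (6, Xin, Frank); (8, Dave, NULL); (8, Frank, NULL); (NULL, Yara, NULL)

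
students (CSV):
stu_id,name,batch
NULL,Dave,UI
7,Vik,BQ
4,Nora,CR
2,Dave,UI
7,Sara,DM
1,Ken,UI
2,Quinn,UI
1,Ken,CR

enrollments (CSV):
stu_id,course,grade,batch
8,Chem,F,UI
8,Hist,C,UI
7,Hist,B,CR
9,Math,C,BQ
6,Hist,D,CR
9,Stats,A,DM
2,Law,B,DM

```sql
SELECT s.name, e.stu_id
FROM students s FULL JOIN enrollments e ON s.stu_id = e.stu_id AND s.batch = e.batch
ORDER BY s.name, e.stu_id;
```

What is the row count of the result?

FULL OUTER JOIN keeps every row from both sides; unmatched rows get NULL for the other side's columns.
Matching on s.stu_id = e.stu_id AND s.batch = e.batch. A NULL in a compared column never satisfies the condition.
Matched pairs: 0; unmatched s rows kept: 8; unmatched e rows kept: 7.
Total: 0 matched + 15 padded = 15 rows.

15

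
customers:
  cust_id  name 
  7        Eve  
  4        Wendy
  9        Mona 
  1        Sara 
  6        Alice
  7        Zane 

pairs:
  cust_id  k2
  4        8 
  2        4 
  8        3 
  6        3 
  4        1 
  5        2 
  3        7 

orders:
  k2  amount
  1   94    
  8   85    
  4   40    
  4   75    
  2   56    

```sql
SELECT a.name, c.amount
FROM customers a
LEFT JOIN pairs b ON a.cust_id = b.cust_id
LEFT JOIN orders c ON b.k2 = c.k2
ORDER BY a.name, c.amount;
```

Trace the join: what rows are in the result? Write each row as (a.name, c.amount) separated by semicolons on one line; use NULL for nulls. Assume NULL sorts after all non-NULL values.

(Alice, NULL); (Eve, NULL); (Mona, NULL); (Sara, NULL); (Wendy, 85); (Wendy, 94); (Zane, NULL)

Step 1 — a LEFT JOIN b on cust_id → 7 row(s).
Then LEFT JOIN `orders c` on k2: each of those 7 rows is kept; rows whose b.k2 has no match in c get NULL for c's columns.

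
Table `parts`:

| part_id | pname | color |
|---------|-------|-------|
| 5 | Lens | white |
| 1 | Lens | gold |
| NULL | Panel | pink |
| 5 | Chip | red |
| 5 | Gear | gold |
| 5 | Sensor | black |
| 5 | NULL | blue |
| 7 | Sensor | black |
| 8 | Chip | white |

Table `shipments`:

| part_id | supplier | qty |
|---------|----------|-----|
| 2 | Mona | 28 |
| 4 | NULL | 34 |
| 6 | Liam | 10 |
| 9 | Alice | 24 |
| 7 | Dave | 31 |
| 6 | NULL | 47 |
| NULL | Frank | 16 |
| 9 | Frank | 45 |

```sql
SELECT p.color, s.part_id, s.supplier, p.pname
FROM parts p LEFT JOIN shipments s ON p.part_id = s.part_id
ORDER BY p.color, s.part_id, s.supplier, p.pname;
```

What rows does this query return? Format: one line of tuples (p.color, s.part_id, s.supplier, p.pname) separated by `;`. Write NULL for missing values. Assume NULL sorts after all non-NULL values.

(black, 7, Dave, Sensor); (black, NULL, NULL, Sensor); (blue, NULL, NULL, NULL); (gold, NULL, NULL, Gear); (gold, NULL, NULL, Lens); (pink, NULL, NULL, Panel); (red, NULL, NULL, Chip); (white, NULL, NULL, Chip); (white, NULL, NULL, Lens)

LEFT JOIN keeps every row from `parts`; unmatched rows get NULL for `shipments`'s columns.
Matching on p.part_id = s.part_id. A NULL in a compared column never satisfies the condition.
- part_id=5: no s row matches, row kept with s columns NULL.
- part_id=1: no s row matches, row kept with s columns NULL.
- part_id=NULL: no s row matches, row kept with s columns NULL.
- part_id=5: no s row matches, row kept with s columns NULL.
- part_id=5: no s row matches, row kept with s columns NULL.
- part_id=5: no s row matches, row kept with s columns NULL.
- part_id=5: no s row matches, row kept with s columns NULL.
- part_id=7: 1 matching s row(s), so 1 row(s) emitted.
- part_id=8: no s row matches, row kept with s columns NULL.
After projecting and ordering:
p.color | s.part_id | s.supplier | p.pname
black | 7 | Dave | Sensor
black | NULL | NULL | Sensor
blue | NULL | NULL | NULL
gold | NULL | NULL | Gear
gold | NULL | NULL | Lens
pink | NULL | NULL | Panel
red | NULL | NULL | Chip
white | NULL | NULL | Chip
white | NULL | NULL | Lens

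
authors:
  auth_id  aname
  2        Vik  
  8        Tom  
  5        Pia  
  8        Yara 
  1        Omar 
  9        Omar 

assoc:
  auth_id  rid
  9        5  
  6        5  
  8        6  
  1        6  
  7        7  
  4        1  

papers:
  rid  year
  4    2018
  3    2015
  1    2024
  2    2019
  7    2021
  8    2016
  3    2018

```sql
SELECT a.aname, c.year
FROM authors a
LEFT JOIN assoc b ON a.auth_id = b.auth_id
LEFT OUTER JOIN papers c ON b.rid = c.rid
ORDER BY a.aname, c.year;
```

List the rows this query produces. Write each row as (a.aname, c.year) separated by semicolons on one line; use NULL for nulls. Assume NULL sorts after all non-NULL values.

(Omar, NULL); (Omar, NULL); (Pia, NULL); (Tom, NULL); (Vik, NULL); (Yara, NULL)

Evaluate left to right. First `authors a LEFT JOIN assoc b` on auth_id: 6 row(s).
Then LEFT JOIN `papers c` on rid: each of those 6 rows is kept; rows whose b.rid has no match in c get NULL for c's columns.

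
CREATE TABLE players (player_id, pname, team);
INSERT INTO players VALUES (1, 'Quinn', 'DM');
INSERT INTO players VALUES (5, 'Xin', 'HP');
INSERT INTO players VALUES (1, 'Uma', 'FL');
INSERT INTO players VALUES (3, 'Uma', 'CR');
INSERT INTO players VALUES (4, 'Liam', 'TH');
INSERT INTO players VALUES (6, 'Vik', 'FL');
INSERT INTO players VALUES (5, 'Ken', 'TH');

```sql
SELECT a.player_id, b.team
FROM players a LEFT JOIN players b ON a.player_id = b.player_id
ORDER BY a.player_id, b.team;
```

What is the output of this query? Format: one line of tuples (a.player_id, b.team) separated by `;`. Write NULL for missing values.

LEFT JOIN keeps every row from `players a`; unmatched rows get NULL for `players b`'s columns.
Matching on a.player_id = b.player_id.
Matched pairs: 11; unmatched a rows kept: 0.

(1, DM); (1, DM); (1, FL); (1, FL); (3, CR); (4, TH); (5, HP); (5, HP); (5, TH); (5, TH); (6, FL)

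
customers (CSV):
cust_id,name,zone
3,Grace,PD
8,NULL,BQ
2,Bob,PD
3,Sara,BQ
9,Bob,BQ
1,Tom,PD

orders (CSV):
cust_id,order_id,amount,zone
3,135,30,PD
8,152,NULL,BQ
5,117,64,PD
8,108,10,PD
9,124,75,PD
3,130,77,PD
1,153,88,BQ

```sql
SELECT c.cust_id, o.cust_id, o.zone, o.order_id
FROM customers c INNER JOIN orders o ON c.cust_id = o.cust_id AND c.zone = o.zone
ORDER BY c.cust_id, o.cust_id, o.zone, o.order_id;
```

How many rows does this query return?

3

INNER JOIN keeps only pairs where the ON condition holds.
Matching on c.cust_id = o.cust_id AND c.zone = o.zone.
- c row (cust_id=3, zone=PD): matches 2 o row(s) → 2 output row(s).
- c row (cust_id=8, zone=BQ): matches 1 o row(s) → 1 output row(s).
- c row (cust_id=2, zone=PD): no match → dropped.
- c row (cust_id=3, zone=BQ): no match → dropped.
- c row (cust_id=9, zone=BQ): no match → dropped.
- c row (cust_id=1, zone=PD): no match → dropped.
Total: 3 rows.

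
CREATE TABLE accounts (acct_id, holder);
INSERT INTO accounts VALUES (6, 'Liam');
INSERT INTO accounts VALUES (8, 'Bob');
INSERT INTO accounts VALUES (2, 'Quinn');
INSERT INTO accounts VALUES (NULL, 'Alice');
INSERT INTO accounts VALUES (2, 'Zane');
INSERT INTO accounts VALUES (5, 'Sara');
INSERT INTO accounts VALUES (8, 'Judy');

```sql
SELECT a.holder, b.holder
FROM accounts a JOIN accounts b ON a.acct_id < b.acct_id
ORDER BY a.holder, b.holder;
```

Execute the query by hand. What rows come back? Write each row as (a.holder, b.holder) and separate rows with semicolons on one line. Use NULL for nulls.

(Liam, Bob); (Liam, Judy); (Quinn, Bob); (Quinn, Judy); (Quinn, Liam); (Quinn, Sara); (Sara, Bob); (Sara, Judy); (Sara, Liam); (Zane, Bob); (Zane, Judy); (Zane, Liam); (Zane, Sara)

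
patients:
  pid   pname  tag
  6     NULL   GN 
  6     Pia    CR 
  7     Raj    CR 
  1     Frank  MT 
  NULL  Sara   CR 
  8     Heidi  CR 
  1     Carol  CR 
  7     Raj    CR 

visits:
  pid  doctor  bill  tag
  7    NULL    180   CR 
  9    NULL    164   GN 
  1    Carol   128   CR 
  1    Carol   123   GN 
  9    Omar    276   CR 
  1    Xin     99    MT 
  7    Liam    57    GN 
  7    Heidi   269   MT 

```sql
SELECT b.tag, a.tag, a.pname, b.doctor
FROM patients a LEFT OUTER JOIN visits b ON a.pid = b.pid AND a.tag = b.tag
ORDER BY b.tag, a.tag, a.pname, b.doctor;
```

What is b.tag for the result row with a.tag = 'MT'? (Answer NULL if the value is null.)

MT

LEFT JOIN keeps every row from `patients`; unmatched rows get NULL for `visits`'s columns.
Matching on a.pid = b.pid AND a.tag = b.tag. A NULL in a compared column never satisfies the condition.
- a (pid=6, tag=GN) has no partner → padded with NULL.
- a (pid=6, tag=CR) has no partner → padded with NULL.
- a (pid=7, tag=CR) pairs with 1 row(s) of b.
- a (pid=1, tag=MT) pairs with 1 row(s) of b.
- a (pid=NULL, tag=CR) has no partner → padded with NULL.
- a (pid=8, tag=CR) has no partner → padded with NULL.
- a (pid=1, tag=CR) pairs with 1 row(s) of b.
- a (pid=7, tag=CR) pairs with 1 row(s) of b.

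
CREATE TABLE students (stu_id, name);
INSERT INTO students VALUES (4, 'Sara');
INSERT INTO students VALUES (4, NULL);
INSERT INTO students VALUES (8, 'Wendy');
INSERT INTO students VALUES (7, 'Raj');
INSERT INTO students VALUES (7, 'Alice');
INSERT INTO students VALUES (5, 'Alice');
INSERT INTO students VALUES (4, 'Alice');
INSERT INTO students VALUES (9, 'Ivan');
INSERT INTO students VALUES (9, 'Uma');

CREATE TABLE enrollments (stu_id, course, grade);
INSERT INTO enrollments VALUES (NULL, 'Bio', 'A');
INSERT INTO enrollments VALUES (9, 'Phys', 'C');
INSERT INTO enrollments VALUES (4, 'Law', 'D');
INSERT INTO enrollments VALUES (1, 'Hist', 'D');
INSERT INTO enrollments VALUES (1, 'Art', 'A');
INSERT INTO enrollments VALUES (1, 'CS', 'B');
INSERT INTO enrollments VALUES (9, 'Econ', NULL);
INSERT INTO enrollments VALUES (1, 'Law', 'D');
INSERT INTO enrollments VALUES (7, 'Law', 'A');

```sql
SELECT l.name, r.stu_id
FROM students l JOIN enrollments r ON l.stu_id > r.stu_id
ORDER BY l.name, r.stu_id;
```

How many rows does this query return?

45

INNER JOIN keeps only pairs where the ON condition holds.
Matching on l.stu_id > r.stu_id. A NULL in a compared column never satisfies the condition.
- l row (stu_id=4): matches 4 r row(s) → 4 output row(s).
- l row (stu_id=4): matches 4 r row(s) → 4 output row(s).
- l row (stu_id=8): matches 6 r row(s) → 6 output row(s).
- l row (stu_id=7): matches 5 r row(s) → 5 output row(s).
- l row (stu_id=7): matches 5 r row(s) → 5 output row(s).
- l row (stu_id=5): matches 5 r row(s) → 5 output row(s).
- l row (stu_id=4): matches 4 r row(s) → 4 output row(s).
- l row (stu_id=9): matches 6 r row(s) → 6 output row(s).
- l row (stu_id=9): matches 6 r row(s) → 6 output row(s).
Total: 45 rows.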